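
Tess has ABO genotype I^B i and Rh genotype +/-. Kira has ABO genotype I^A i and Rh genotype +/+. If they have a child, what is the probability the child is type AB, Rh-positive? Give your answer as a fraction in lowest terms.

1/4

ABO cross I^B i × I^A i → offspring phenotypes: 1/4 O, 1/4 A, 1/4 B, 1/4 AB.
Rh cross +/- × +/+ → 1 Rh+.
Independent loci: P(type AB, Rh-positive) = 1/4 × 1 = 1/4.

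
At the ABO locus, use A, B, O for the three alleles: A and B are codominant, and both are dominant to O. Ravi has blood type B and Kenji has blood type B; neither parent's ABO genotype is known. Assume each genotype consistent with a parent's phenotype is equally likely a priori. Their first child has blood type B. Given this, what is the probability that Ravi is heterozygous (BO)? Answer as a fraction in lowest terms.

7/15

Possible genotypes: Ravi ∈ {BB, BO}; Kenji ∈ {BB, BO}.
Weight each parental genotype pair by prior × P(type-B child):
  BB × BB: posterior weight 4/15.
  BB × BO: posterior weight 4/15.
  BO × BB: posterior weight 4/15.
  BO × BO: posterior weight 1/5.
Sum the posterior weight over pairs where Ravi is BO: 7/15.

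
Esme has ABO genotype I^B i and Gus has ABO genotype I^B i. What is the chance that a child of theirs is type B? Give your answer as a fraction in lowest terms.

ABO cross I^B i × I^B i → offspring phenotypes: 1/4 O, 3/4 B.
So P(type B) = 3/4.

3/4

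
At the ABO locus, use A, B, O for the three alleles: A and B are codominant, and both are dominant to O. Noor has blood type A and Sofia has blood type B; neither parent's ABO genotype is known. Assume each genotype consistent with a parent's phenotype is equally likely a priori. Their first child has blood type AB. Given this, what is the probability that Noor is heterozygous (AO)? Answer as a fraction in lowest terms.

1/3

Possible genotypes: Noor ∈ {AA, AO}; Sofia ∈ {BB, BO}.
Weight each parental genotype pair by prior × P(type-AB child):
  AA × BB: posterior weight 4/9.
  AA × BO: posterior weight 2/9.
  AO × BB: posterior weight 2/9.
  AO × BO: posterior weight 1/9.
Sum the posterior weight over pairs where Noor is AO: 1/3.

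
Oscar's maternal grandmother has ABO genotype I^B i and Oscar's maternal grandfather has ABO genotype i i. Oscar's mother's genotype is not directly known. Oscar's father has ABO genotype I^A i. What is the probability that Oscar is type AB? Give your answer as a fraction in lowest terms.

1/8

Oscar's mother's ABO genotype from I^B i × i i: 1/2 I^B i, 1/2 i i.
Crossing each possibility with the father I^A i and summing P(type AB): 1/2·1/4 + 1/2·0 = 1/8.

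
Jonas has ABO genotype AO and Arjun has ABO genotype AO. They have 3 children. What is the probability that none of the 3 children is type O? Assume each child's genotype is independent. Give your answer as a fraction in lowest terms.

27/64

ABO cross AO × AO → 1/4 O, 3/4 A.
So P(type O) = 1/4 per child.
P(not type O) = 3/4 for one child; (3/4)^3 = 27/64.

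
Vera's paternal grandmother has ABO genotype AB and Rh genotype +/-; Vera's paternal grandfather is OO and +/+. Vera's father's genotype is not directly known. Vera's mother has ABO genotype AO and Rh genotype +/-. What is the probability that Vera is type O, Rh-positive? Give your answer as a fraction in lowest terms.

Vera's father's ABO genotype from AB × OO: 1/2 AO, 1/2 BO.
Crossing each possibility with the mother AO and summing P(type O): 1/2·1/4 + 1/2·1/4 = 1/4.
Similarly for Rh via the father's Rh distribution: P(Rh+) = 7/8.
Independent loci: 1/4 × 7/8 = 7/32.

7/32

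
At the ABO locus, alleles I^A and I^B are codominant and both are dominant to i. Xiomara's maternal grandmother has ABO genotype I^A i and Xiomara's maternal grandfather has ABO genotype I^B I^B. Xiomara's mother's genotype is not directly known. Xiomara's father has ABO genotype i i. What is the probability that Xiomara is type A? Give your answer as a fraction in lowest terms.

1/4

Xiomara's mother's ABO genotype from I^A i × I^B I^B: 1/2 I^A I^B, 1/2 I^B i.
Crossing each possibility with the father i i and summing P(type A): 1/2·1/2 + 1/2·0 = 1/4.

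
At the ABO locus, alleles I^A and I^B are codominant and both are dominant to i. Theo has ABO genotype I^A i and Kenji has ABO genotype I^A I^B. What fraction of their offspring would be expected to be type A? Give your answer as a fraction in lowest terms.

1/2

ABO cross I^A i × I^A I^B → offspring phenotypes: 1/2 A, 1/4 B, 1/4 AB.
So P(type A) = 1/2.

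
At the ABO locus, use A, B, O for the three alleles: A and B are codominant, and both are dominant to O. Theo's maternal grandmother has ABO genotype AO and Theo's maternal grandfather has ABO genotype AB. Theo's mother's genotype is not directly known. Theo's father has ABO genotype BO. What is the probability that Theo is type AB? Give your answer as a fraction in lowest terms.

1/4

Theo's mother's ABO genotype from AO × AB: 1/4 AA, 1/4 AB, 1/4 AO, 1/4 BO.
Crossing each possibility with the father BO and summing P(type AB): 1/4·1/2 + 1/4·1/4 + 1/4·1/4 + 1/4·0 = 1/4.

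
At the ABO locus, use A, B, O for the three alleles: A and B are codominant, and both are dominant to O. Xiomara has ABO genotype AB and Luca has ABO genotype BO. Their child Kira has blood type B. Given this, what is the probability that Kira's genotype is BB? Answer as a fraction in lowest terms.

Cross AB × BO → 1/4 AB, 1/4 AO, 1/4 BB, 1/4 BO.
Type-B genotypes among offspring: BB (1/4), BO (1/4); total 1/2.
P(BB | type B) = (1/4) / (1/2) = 1/2.

1/2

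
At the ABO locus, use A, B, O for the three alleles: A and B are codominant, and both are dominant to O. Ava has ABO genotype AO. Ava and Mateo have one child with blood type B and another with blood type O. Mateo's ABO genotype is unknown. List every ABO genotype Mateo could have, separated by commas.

For each candidate genotype of Mateo, check whether crossing it with AO can produce every observed child phenotype.
  AA → possible child types {A} ✗
  AB → possible child types {A, B, AB} ✗
  AO → possible child types {O, A} ✗
  BB → possible child types {B, AB} ✗
  BO → possible child types {O, A, B, AB} ✓
  OO → possible child types {O, A} ✗

BO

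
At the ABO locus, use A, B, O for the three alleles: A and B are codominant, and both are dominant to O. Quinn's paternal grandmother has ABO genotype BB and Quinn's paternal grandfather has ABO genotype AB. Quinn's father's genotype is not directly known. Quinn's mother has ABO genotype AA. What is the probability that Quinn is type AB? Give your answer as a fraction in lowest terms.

3/4

Quinn's father's ABO genotype from BB × AB: 1/2 AB, 1/2 BB.
Crossing each possibility with the mother AA and summing P(type AB): 1/2·1/2 + 1/2·1 = 3/4.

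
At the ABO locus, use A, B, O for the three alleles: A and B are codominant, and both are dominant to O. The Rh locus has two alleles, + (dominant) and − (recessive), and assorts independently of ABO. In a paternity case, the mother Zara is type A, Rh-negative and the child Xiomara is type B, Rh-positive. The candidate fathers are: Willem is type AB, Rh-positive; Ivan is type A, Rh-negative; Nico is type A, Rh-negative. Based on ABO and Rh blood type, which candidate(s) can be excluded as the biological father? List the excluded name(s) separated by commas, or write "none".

A candidate is excluded only if no genotype consistent with his phenotype could produce a type B, Rh-positive child with a type A, Rh-negative mother.
Ivan (type A, Rh-): no genotype consistent with that phenotype can produce a type-B Rh+ child with a type-A mother.
Nico (type A, Rh-): no genotype consistent with that phenotype can produce a type-B Rh+ child with a type-A mother.

Ivan, Nico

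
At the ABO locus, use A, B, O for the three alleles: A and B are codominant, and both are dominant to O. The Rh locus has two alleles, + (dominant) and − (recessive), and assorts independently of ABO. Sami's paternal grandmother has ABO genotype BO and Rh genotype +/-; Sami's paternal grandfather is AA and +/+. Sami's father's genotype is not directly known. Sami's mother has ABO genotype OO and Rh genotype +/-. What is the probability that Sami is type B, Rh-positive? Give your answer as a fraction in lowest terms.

Sami's father's ABO genotype from BO × AA: 1/2 AB, 1/2 AO.
Crossing each possibility with the mother OO and summing P(type B): 1/2·1/2 + 1/2·0 = 1/4.
Similarly for Rh via the father's Rh distribution: P(Rh+) = 7/8.
Independent loci: 1/4 × 7/8 = 7/32.

7/32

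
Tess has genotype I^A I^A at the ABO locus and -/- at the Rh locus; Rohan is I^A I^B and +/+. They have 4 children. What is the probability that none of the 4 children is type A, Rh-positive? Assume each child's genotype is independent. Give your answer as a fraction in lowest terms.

1/16

ABO cross I^A I^A × I^A I^B → 1/2 A, 1/2 AB.
Rh cross -/- × +/+ → 1 Rh+; so P(type A, Rh-positive) = 1/2 × 1 = 1/2 per child.
P(not type A, Rh-positive) = 1/2 for one child; (1/2)^4 = 1/16.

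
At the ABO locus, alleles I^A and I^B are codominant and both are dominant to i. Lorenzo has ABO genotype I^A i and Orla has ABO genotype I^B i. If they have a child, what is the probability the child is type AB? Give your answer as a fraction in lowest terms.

ABO cross I^A i × I^B i → offspring phenotypes: 1/4 O, 1/4 A, 1/4 B, 1/4 AB.
So P(type AB) = 1/4.

1/4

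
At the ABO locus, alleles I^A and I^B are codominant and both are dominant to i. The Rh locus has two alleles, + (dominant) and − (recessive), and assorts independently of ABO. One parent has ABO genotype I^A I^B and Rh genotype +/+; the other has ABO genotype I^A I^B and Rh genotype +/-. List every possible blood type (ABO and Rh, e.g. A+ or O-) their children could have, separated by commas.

A+, B+, AB+

Gametes from I^A I^B × I^A I^B give offspring ABO genotypes I^A I^A, I^A I^B, I^B I^B, i.e. phenotypes A, B, AB.
Rh cross +/+ × +/- → phenotypes Rh+.
Combining independently: A+, B+, AB+.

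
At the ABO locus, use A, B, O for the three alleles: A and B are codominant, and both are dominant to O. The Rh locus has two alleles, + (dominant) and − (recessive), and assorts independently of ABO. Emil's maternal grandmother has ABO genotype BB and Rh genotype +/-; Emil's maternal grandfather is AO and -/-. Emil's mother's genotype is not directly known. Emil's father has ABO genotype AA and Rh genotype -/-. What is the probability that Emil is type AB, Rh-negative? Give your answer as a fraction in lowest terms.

3/8

Emil's mother's ABO genotype from BB × AO: 1/2 AB, 1/2 BO.
Crossing each possibility with the father AA and summing P(type AB): 1/2·1/2 + 1/2·1/2 = 1/2.
Similarly for Rh via the mother's Rh distribution: P(Rh-) = 3/4.
Independent loci: 1/2 × 3/4 = 3/8.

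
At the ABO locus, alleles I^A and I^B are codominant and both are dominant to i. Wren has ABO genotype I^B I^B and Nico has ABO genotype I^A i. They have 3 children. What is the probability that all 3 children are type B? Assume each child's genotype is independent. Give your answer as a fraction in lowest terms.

ABO cross I^B I^B × I^A i → 1/2 B, 1/2 AB.
So P(type B) = 1/2 per child.
All 3 independent: (1/2)^3 = 1/8.

1/8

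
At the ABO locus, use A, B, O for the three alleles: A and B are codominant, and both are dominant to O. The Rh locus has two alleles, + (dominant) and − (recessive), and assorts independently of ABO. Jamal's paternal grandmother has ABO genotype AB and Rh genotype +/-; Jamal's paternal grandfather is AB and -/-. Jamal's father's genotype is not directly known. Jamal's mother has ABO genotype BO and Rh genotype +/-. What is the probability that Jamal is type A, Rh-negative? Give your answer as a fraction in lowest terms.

Jamal's father's ABO genotype from AB × AB: 1/4 AA, 1/2 AB, 1/4 BB.
Crossing each possibility with the mother BO and summing P(type A): 1/4·1/2 + 1/2·1/4 + 1/4·0 = 1/4.
Similarly for Rh via the father's Rh distribution: P(Rh-) = 3/8.
Independent loci: 1/4 × 3/8 = 3/32.

3/32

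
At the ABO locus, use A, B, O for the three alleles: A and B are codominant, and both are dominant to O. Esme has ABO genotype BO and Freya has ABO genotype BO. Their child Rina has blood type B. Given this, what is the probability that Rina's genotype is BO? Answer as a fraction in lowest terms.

2/3

Cross BO × BO → 1/4 BB, 1/2 BO, 1/4 OO.
Type-B genotypes among offspring: BB (1/4), BO (1/2); total 3/4.
P(BO | type B) = (1/2) / (3/4) = 2/3.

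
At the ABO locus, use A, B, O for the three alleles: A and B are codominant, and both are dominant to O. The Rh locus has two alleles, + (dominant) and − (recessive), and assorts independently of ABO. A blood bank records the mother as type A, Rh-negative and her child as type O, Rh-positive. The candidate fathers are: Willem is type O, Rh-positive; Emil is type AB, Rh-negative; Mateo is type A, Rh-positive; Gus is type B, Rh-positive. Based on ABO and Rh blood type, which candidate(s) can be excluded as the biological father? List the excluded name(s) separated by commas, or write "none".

Emil

A candidate is excluded only if no genotype consistent with his phenotype could produce a type O, Rh-positive child with a type A, Rh-negative mother.
Emil (type AB, Rh-): no genotype consistent with that phenotype can produce a type-O Rh+ child with a type-A mother.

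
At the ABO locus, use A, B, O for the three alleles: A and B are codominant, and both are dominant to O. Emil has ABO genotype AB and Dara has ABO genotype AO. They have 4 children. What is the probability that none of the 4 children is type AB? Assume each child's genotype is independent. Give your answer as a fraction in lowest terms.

ABO cross AB × AO → 1/2 A, 1/4 B, 1/4 AB.
So P(type AB) = 1/4 per child.
P(not type AB) = 3/4 for one child; (3/4)^4 = 81/256.

81/256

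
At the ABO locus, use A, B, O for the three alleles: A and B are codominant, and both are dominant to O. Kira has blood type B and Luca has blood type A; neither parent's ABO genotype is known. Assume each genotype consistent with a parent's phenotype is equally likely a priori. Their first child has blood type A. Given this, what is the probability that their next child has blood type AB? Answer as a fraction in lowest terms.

5/12

Possible genotypes: Kira ∈ {BB, BO}; Luca ∈ {AA, AO}.
Weight each parental genotype pair by prior × P(type-A child):
  BO × AA: posterior weight 2/3; P(next child type AB) = 1/2.
  BO × AO: posterior weight 1/3; P(next child type AB) = 1/4.
Weighted sum = 5/12.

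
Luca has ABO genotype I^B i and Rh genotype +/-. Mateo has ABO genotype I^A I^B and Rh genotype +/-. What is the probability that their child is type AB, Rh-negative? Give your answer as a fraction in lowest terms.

ABO cross I^B i × I^A I^B → offspring phenotypes: 1/4 A, 1/2 B, 1/4 AB.
Rh cross +/- × +/- → 3/4 Rh+, 1/4 Rh-.
Independent loci: P(type AB, Rh-negative) = 1/4 × 1/4 = 1/16.

1/16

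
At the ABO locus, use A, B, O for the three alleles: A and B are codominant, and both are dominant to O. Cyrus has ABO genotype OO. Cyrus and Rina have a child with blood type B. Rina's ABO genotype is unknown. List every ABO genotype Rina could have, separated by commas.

For each candidate genotype of Rina, check whether crossing it with OO can produce every observed child phenotype.
  AA → possible child types {A} ✗
  AB → possible child types {A, B} ✓
  AO → possible child types {O, A} ✗
  BB → possible child types {B} ✓
  BO → possible child types {O, B} ✓
  OO → possible child types {O} ✗

AB, BB, BO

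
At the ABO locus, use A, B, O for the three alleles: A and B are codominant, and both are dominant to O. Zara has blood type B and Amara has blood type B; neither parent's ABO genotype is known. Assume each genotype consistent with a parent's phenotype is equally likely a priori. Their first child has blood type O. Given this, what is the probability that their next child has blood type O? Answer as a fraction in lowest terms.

Possible genotypes: Zara ∈ {BB, BO}; Amara ∈ {BB, BO}.
Weight each parental genotype pair by prior × P(type-O child):
  BO × BO: posterior weight 1; P(next child type O) = 1/4.
Weighted sum = 1/4.

1/4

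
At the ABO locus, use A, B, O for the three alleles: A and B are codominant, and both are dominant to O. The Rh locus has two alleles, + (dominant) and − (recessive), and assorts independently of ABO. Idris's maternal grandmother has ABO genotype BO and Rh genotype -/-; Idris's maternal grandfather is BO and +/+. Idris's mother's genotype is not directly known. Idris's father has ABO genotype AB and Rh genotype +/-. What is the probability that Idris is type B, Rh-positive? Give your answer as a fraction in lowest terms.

Idris's mother's ABO genotype from BO × BO: 1/4 BB, 1/2 BO, 1/4 OO.
Crossing each possibility with the father AB and summing P(type B): 1/4·1/2 + 1/2·1/2 + 1/4·1/2 = 1/2.
Similarly for Rh via the mother's Rh distribution: P(Rh+) = 3/4.
Independent loci: 1/2 × 3/4 = 3/8.

3/8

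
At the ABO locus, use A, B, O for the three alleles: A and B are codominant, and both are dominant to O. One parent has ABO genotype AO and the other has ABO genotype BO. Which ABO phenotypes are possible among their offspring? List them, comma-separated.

O, A, B, AB

Gametes from AO × BO give offspring ABO genotypes AB, AO, BO, OO, i.e. phenotypes O, A, B, AB.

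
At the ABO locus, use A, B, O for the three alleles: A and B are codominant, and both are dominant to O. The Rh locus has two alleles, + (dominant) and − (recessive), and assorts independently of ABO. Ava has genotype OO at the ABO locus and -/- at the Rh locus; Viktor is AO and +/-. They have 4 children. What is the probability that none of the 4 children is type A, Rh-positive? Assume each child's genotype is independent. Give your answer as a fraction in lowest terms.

81/256

ABO cross OO × AO → 1/2 O, 1/2 A.
Rh cross -/- × +/- → 1/2 Rh+, 1/2 Rh-; so P(type A, Rh-positive) = 1/2 × 1/2 = 1/4 per child.
P(not type A, Rh-positive) = 3/4 for one child; (3/4)^4 = 81/256.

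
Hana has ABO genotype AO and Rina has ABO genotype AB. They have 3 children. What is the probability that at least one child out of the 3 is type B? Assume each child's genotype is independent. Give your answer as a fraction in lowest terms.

ABO cross AO × AB → 1/2 A, 1/4 B, 1/4 AB.
So P(type B) = 1/4 per child.
P(none) = (3/4)^3 = 27/64; P(at least one) = 1 − 27/64 = 37/64.

37/64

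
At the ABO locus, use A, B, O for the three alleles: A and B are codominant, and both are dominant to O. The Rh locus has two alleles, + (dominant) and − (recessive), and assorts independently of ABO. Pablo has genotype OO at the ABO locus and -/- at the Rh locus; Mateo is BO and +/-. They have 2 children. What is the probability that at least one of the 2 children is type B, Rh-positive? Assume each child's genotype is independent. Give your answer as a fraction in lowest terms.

7/16

ABO cross OO × BO → 1/2 O, 1/2 B.
Rh cross -/- × +/- → 1/2 Rh+, 1/2 Rh-; so P(type B, Rh-positive) = 1/2 × 1/2 = 1/4 per child.
P(none) = (3/4)^2 = 9/16; P(at least one) = 1 − 9/16 = 7/16.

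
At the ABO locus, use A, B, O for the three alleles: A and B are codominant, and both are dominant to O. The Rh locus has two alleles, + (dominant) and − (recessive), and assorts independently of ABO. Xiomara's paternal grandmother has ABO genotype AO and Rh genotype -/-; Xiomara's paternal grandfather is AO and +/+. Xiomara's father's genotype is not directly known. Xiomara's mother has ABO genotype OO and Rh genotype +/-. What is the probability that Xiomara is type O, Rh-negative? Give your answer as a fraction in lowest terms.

Xiomara's father's ABO genotype from AO × AO: 1/4 AA, 1/2 AO, 1/4 OO.
Crossing each possibility with the mother OO and summing P(type O): 1/4·0 + 1/2·1/2 + 1/4·1 = 1/2.
Similarly for Rh via the father's Rh distribution: P(Rh-) = 1/4.
Independent loci: 1/2 × 1/4 = 1/8.

1/8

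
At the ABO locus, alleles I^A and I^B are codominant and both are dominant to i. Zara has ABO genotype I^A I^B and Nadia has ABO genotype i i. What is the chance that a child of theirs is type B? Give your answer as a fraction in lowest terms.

1/2

ABO cross I^A I^B × i i → offspring phenotypes: 1/2 A, 1/2 B.
So P(type B) = 1/2.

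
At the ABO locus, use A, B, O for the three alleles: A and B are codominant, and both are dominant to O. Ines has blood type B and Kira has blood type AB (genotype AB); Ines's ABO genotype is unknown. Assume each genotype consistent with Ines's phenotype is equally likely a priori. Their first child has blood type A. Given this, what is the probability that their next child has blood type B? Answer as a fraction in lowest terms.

Possible genotypes: Ines ∈ {BB, BO}; Kira ∈ {AB}.
Weight each parental genotype pair by prior × P(type-A child):
  BO × AB: posterior weight 1; P(next child type B) = 1/2.
Weighted sum = 1/2.

1/2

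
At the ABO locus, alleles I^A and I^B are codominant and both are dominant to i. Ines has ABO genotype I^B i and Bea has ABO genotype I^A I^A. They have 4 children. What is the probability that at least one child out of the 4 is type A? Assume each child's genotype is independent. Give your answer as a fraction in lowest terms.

ABO cross I^B i × I^A I^A → 1/2 A, 1/2 AB.
So P(type A) = 1/2 per child.
P(none) = (1/2)^4 = 1/16; P(at least one) = 1 − 1/16 = 15/16.

15/16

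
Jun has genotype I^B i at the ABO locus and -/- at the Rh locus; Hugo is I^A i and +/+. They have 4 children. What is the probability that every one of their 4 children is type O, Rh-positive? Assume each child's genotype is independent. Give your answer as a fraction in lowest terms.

1/256

ABO cross I^B i × I^A i → 1/4 O, 1/4 A, 1/4 B, 1/4 AB.
Rh cross -/- × +/+ → 1 Rh+; so P(type O, Rh-positive) = 1/4 × 1 = 1/4 per child.
All 4 independent: (1/4)^4 = 1/256.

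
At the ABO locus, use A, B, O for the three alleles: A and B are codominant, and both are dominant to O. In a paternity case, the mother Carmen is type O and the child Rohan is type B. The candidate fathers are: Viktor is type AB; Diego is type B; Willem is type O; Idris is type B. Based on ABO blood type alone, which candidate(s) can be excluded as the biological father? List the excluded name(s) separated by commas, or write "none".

A candidate is excluded only if no genotype consistent with his phenotype could produce a type B child with a type O mother.
Willem (type O): no genotype consistent with that phenotype can produce a type-B child with a type-O mother.

Willem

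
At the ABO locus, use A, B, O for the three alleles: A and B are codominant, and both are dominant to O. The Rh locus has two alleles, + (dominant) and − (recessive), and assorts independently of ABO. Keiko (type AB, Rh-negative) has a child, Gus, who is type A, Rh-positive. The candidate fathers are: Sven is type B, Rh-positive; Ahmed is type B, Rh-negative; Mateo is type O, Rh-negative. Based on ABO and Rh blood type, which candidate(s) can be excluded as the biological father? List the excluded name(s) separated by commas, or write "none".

Ahmed, Mateo

A candidate is excluded only if no genotype consistent with his phenotype could produce a type A, Rh-positive child with a type AB, Rh-negative mother.
Ahmed (type B, Rh-): no genotype consistent with that phenotype can produce a type-A Rh+ child with a type-AB mother.
Mateo (type O, Rh-): no genotype consistent with that phenotype can produce a type-A Rh+ child with a type-AB mother.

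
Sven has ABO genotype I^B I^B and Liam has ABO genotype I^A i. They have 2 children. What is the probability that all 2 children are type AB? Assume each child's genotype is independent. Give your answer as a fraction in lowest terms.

ABO cross I^B I^B × I^A i → 1/2 B, 1/2 AB.
So P(type AB) = 1/2 per child.
All 2 independent: (1/2)^2 = 1/4.

1/4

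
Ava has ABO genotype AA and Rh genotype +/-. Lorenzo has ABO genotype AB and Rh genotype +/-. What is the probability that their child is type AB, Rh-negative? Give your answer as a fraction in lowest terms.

ABO cross AA × AB → offspring phenotypes: 1/2 A, 1/2 AB.
Rh cross +/- × +/- → 3/4 Rh+, 1/4 Rh-.
Independent loci: P(type AB, Rh-negative) = 1/2 × 1/4 = 1/8.

1/8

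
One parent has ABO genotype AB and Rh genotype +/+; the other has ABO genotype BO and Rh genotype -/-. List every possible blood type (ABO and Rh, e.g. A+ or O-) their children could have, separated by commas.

A+, B+, AB+

Gametes from AB × BO give offspring ABO genotypes AB, AO, BB, BO, i.e. phenotypes A, B, AB.
Rh cross +/+ × -/- → phenotypes Rh+.
Combining independently: A+, B+, AB+.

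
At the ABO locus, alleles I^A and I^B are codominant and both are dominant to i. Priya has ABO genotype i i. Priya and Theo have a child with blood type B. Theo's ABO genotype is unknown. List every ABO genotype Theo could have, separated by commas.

I^A I^B, I^B I^B, I^B i

For each candidate genotype of Theo, check whether crossing it with i i can produce every observed child phenotype.
  I^A I^A → possible child types {A} ✗
  I^A I^B → possible child types {A, B} ✓
  I^A i → possible child types {O, A} ✗
  I^B I^B → possible child types {B} ✓
  I^B i → possible child types {O, B} ✓
  i i → possible child types {O} ✗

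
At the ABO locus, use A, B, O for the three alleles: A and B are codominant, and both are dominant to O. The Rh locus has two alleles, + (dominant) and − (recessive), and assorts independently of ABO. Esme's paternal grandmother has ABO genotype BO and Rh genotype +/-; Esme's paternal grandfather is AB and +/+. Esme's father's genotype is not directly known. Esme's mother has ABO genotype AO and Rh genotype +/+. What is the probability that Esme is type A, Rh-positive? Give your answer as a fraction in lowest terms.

3/8

Esme's father's ABO genotype from BO × AB: 1/4 AB, 1/4 AO, 1/4 BB, 1/4 BO.
Crossing each possibility with the mother AO and summing P(type A): 1/4·1/2 + 1/4·3/4 + 1/4·0 + 1/4·1/4 = 3/8.
Similarly for Rh via the father's Rh distribution: P(Rh+) = 1.
Independent loci: 3/8 × 1 = 3/8.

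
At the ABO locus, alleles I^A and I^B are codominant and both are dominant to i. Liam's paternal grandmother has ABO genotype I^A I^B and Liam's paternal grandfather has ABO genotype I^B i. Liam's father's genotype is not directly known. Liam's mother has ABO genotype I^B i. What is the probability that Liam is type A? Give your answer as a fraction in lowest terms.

1/8

Liam's father's ABO genotype from I^A I^B × I^B i: 1/4 I^A I^B, 1/4 I^A i, 1/4 I^B I^B, 1/4 I^B i.
Crossing each possibility with the mother I^B i and summing P(type A): 1/4·1/4 + 1/4·1/4 + 1/4·0 + 1/4·0 = 1/8.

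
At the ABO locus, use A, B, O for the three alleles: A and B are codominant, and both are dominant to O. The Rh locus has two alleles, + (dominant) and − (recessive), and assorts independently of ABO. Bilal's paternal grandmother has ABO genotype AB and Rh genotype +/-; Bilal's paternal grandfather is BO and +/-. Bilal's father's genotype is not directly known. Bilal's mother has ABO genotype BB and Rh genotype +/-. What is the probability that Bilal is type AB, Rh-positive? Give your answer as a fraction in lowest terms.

3/16

Bilal's father's ABO genotype from AB × BO: 1/4 AB, 1/4 AO, 1/4 BB, 1/4 BO.
Crossing each possibility with the mother BB and summing P(type AB): 1/4·1/2 + 1/4·1/2 + 1/4·0 + 1/4·0 = 1/4.
Similarly for Rh via the father's Rh distribution: P(Rh+) = 3/4.
Independent loci: 1/4 × 3/4 = 3/16.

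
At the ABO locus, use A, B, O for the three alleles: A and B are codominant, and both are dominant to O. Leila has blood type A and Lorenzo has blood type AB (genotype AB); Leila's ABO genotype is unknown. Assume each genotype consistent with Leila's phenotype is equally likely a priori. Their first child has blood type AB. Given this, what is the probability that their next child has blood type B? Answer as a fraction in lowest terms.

1/12

Possible genotypes: Leila ∈ {AA, AO}; Lorenzo ∈ {AB}.
Weight each parental genotype pair by prior × P(type-AB child):
  AA × AB: posterior weight 2/3; P(next child type B) = 0.
  AO × AB: posterior weight 1/3; P(next child type B) = 1/4.
Weighted sum = 1/12.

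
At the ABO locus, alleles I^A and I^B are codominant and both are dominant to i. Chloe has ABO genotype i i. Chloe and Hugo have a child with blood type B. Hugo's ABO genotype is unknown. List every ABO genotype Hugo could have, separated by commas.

I^A I^B, I^B I^B, I^B i

For each candidate genotype of Hugo, check whether crossing it with i i can produce every observed child phenotype.
  I^A I^A → possible child types {A} ✗
  I^A I^B → possible child types {A, B} ✓
  I^A i → possible child types {O, A} ✗
  I^B I^B → possible child types {B} ✓
  I^B i → possible child types {O, B} ✓
  i i → possible child types {O} ✗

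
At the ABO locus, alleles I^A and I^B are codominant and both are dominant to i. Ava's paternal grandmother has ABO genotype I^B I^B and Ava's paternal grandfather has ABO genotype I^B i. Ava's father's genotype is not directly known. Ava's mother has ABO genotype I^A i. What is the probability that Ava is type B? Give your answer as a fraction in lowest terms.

3/8

Ava's father's ABO genotype from I^B I^B × I^B i: 1/2 I^B I^B, 1/2 I^B i.
Crossing each possibility with the mother I^A i and summing P(type B): 1/2·1/2 + 1/2·1/4 = 3/8.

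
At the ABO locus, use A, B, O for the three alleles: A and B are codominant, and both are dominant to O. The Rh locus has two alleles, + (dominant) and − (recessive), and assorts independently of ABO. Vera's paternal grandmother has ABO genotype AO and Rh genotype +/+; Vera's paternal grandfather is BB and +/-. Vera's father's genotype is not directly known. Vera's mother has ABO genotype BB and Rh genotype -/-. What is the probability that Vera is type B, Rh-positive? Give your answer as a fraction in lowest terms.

Vera's father's ABO genotype from AO × BB: 1/2 AB, 1/2 BO.
Crossing each possibility with the mother BB and summing P(type B): 1/2·1/2 + 1/2·1 = 3/4.
Similarly for Rh via the father's Rh distribution: P(Rh+) = 3/4.
Independent loci: 3/4 × 3/4 = 9/16.

9/16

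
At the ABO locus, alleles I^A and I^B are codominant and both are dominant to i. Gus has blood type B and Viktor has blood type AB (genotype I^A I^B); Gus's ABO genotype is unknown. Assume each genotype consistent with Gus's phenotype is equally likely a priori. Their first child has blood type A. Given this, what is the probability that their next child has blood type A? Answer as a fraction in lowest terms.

1/4

Possible genotypes: Gus ∈ {I^B I^B, I^B i}; Viktor ∈ {I^A I^B}.
Weight each parental genotype pair by prior × P(type-A child):
  I^B i × I^A I^B: posterior weight 1; P(next child type A) = 1/4.
Weighted sum = 1/4.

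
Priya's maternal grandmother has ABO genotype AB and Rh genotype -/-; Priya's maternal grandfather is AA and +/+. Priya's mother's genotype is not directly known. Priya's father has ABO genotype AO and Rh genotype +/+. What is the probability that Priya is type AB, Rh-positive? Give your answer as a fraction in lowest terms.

Priya's mother's ABO genotype from AB × AA: 1/2 AA, 1/2 AB.
Crossing each possibility with the father AO and summing P(type AB): 1/2·0 + 1/2·1/4 = 1/8.
Similarly for Rh via the mother's Rh distribution: P(Rh+) = 1.
Independent loci: 1/8 × 1 = 1/8.

1/8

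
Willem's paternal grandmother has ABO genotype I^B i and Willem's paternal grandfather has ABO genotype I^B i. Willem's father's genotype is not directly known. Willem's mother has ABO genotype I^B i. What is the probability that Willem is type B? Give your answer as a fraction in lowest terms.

3/4

Willem's father's ABO genotype from I^B i × I^B i: 1/4 I^B I^B, 1/2 I^B i, 1/4 i i.
Crossing each possibility with the mother I^B i and summing P(type B): 1/4·1 + 1/2·3/4 + 1/4·1/2 = 3/4.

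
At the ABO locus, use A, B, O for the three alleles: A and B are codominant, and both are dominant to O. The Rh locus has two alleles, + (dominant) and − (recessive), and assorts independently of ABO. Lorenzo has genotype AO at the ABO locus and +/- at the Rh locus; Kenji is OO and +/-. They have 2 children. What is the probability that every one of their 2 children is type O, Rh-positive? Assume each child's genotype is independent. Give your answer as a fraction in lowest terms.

9/64

ABO cross AO × OO → 1/2 O, 1/2 A.
Rh cross +/- × +/- → 3/4 Rh+, 1/4 Rh-; so P(type O, Rh-positive) = 1/2 × 3/4 = 3/8 per child.
All 2 independent: (3/8)^2 = 9/64.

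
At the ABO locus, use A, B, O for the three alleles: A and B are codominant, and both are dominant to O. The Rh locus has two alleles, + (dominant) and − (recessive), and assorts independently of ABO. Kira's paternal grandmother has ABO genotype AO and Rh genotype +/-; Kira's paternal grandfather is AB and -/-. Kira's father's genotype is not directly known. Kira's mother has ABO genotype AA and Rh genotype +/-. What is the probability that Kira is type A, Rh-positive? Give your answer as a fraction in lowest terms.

15/32

Kira's father's ABO genotype from AO × AB: 1/4 AA, 1/4 AB, 1/4 AO, 1/4 BO.
Crossing each possibility with the mother AA and summing P(type A): 1/4·1 + 1/4·1/2 + 1/4·1 + 1/4·1/2 = 3/4.
Similarly for Rh via the father's Rh distribution: P(Rh+) = 5/8.
Independent loci: 3/4 × 5/8 = 15/32.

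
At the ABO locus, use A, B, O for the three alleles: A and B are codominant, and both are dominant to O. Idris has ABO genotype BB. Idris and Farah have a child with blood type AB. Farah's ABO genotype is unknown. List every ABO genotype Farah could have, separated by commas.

For each candidate genotype of Farah, check whether crossing it with BB can produce every observed child phenotype.
  AA → possible child types {AB} ✓
  AB → possible child types {B, AB} ✓
  AO → possible child types {B, AB} ✓
  BB → possible child types {B} ✗
  BO → possible child types {B} ✗
  OO → possible child types {B} ✗

AA, AB, AO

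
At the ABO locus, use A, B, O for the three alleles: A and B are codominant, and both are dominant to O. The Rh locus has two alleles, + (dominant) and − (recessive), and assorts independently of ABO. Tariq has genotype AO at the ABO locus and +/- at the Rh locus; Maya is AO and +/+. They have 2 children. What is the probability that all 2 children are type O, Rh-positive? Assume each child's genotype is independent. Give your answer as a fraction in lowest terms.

1/16

ABO cross AO × AO → 1/4 O, 3/4 A.
Rh cross +/- × +/+ → 1 Rh+; so P(type O, Rh-positive) = 1/4 × 1 = 1/4 per child.
All 2 independent: (1/4)^2 = 1/16.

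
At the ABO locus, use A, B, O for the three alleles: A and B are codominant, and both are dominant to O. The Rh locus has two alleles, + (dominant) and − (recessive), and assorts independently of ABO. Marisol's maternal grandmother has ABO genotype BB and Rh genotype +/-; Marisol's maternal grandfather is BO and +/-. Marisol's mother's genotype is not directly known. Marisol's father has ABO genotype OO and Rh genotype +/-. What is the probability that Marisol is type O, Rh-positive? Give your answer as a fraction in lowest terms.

Marisol's mother's ABO genotype from BB × BO: 1/2 BB, 1/2 BO.
Crossing each possibility with the father OO and summing P(type O): 1/2·0 + 1/2·1/2 = 1/4.
Similarly for Rh via the mother's Rh distribution: P(Rh+) = 3/4.
Independent loci: 1/4 × 3/4 = 3/16.

3/16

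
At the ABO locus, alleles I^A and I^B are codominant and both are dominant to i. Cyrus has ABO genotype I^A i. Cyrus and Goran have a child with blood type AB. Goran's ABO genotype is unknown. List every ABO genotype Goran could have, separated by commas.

I^A I^B, I^B I^B, I^B i

For each candidate genotype of Goran, check whether crossing it with I^A i can produce every observed child phenotype.
  I^A I^A → possible child types {A} ✗
  I^A I^B → possible child types {A, B, AB} ✓
  I^A i → possible child types {O, A} ✗
  I^B I^B → possible child types {B, AB} ✓
  I^B i → possible child types {O, A, B, AB} ✓
  i i → possible child types {O, A} ✗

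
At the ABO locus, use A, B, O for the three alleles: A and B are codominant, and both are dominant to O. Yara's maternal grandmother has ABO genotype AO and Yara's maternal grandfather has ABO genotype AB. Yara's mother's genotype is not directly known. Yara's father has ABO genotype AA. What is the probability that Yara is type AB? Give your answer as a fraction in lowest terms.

1/4

Yara's mother's ABO genotype from AO × AB: 1/4 AA, 1/4 AB, 1/4 AO, 1/4 BO.
Crossing each possibility with the father AA and summing P(type AB): 1/4·0 + 1/4·1/2 + 1/4·0 + 1/4·1/2 = 1/4.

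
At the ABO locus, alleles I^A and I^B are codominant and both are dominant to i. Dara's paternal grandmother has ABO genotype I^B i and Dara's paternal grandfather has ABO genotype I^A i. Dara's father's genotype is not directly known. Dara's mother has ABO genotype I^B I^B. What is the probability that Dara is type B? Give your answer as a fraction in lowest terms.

3/4

Dara's father's ABO genotype from I^B i × I^A i: 1/4 I^A I^B, 1/4 I^A i, 1/4 I^B i, 1/4 i i.
Crossing each possibility with the mother I^B I^B and summing P(type B): 1/4·1/2 + 1/4·1/2 + 1/4·1 + 1/4·1 = 3/4.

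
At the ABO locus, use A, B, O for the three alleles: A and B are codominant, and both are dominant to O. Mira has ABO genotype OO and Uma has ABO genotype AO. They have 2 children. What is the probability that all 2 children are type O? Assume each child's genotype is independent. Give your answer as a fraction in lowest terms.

1/4

ABO cross OO × AO → 1/2 O, 1/2 A.
So P(type O) = 1/2 per child.
All 2 independent: (1/2)^2 = 1/4.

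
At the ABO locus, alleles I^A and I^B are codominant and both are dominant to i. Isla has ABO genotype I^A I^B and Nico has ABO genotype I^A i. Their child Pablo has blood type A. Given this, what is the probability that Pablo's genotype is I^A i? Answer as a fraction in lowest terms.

1/2

Cross I^A I^B × I^A i → 1/4 I^A I^A, 1/4 I^A I^B, 1/4 I^A i, 1/4 I^B i.
Type-A genotypes among offspring: I^A I^A (1/4), I^A i (1/4); total 1/2.
P(I^A i | type A) = (1/4) / (1/2) = 1/2.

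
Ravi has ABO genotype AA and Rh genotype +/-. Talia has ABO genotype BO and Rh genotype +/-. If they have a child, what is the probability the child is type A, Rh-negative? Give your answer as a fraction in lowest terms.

1/8

ABO cross AA × BO → offspring phenotypes: 1/2 A, 1/2 AB.
Rh cross +/- × +/- → 3/4 Rh+, 1/4 Rh-.
Independent loci: P(type A, Rh-negative) = 1/2 × 1/4 = 1/8.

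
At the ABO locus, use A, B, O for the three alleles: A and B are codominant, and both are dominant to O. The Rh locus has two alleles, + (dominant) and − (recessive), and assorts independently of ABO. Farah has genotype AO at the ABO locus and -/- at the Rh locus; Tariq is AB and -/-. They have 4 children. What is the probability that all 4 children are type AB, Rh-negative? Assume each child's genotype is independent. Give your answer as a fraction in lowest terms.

ABO cross AO × AB → 1/2 A, 1/4 B, 1/4 AB.
Rh cross -/- × -/- → 1 Rh-; so P(type AB, Rh-negative) = 1/4 × 1 = 1/4 per child.
All 4 independent: (1/4)^4 = 1/256.

1/256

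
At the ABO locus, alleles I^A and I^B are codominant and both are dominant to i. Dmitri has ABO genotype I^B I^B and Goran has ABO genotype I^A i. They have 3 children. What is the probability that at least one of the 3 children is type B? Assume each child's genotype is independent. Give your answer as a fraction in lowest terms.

ABO cross I^B I^B × I^A i → 1/2 B, 1/2 AB.
So P(type B) = 1/2 per child.
P(none) = (1/2)^3 = 1/8; P(at least one) = 1 − 1/8 = 7/8.

7/8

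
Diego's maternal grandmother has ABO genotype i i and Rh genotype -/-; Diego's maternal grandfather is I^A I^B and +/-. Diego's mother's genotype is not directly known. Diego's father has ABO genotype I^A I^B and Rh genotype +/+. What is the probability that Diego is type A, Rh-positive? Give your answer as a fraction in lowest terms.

3/8

Diego's mother's ABO genotype from i i × I^A I^B: 1/2 I^A i, 1/2 I^B i.
Crossing each possibility with the father I^A I^B and summing P(type A): 1/2·1/2 + 1/2·1/4 = 3/8.
Similarly for Rh via the mother's Rh distribution: P(Rh+) = 1.
Independent loci: 3/8 × 1 = 3/8.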